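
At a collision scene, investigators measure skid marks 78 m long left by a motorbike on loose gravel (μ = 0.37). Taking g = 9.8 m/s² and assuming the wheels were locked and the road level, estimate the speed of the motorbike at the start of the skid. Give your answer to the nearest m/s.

Initial speed ≈ 24 m/s

Deceleration a = μg = 0.37 × 9.8 = 3.626 m/s².
v = √(2a·d) = √(2 × 3.626 × 78) = √565.656 = 23.7835 m/s.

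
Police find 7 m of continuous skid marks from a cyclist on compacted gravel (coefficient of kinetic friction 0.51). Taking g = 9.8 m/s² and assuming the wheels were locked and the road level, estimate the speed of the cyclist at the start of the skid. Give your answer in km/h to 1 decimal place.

Initial speed ≈ 30.1 km/h

Deceleration a = μg = 0.51 × 9.8 = 4.998 m/s².
v = √(2a·d) = √(2 × 4.998 × 7) = √69.972 = 8.3649 m/s.
= 8.3649 × 3.6 = 30.114 km/h.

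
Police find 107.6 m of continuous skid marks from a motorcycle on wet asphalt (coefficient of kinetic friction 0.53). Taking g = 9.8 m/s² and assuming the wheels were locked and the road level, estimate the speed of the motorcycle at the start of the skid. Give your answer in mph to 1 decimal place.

Deceleration a = μg = 0.53 × 9.8 = 5.194 m/s².
v = √(2a·d) = √(2 × 5.194 × 107.6) = √1117.749 = 33.4328 m/s.
= 33.4328 ÷ 0.44704 = 74.787 mph.

Initial speed ≈ 74.8 mph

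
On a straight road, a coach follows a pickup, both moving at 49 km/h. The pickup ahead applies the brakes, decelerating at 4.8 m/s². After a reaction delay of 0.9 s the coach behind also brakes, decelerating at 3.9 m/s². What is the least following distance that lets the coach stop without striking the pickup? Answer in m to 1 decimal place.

Minimum gap ≈ 16.7 m

49 km/h ÷ 3.6 = 13.6111 m/s.
Leader travels v²/(2a_L) = 185.262 / 9.600 = 19.298 m before stopping.
Follower covers v·t_r = 13.6111 × 0.9 = 12.250 m while reacting, then v²/(2a_F) = 185.262 / 7.800 = 23.752 m while braking, for a total of 12.250 + 23.752 = 36.002 m.
Since a_F ≤ a_L and the follower starts braking later, the follower is never slower than the leader, so the closest approach is when both have stopped.
Minimum gap = 36.002 − 19.298 = 16.704 m.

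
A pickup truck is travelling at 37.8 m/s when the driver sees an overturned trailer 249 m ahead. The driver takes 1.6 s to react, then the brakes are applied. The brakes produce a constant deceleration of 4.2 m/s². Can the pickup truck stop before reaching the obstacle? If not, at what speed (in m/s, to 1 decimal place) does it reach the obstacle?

Reaction distance = 37.8000 × 1.6 = 60.480 m.
Braking distance = v²/(2a) = 1428.840 / 8.400 = 170.100 m.
Total stopping distance = 60.480 + 170.100 = 230.580 m, vs 249 m available — it stops with 249 − 230.580 = 18.420 m to spare.

Yes — it stops about 18.4 m short of the obstacle, so it never reaches it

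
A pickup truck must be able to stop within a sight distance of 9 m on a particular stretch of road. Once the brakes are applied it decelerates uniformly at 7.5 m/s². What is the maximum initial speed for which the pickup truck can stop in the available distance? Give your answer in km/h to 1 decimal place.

v²/(2a) = d ⇒ v = √(2 × 7.500 × 9) = √135.00 = 11.6190 m/s.
11.6190 m/s × 3.6 = 41.828 km/h.

Maximum speed ≈ 41.8 km/h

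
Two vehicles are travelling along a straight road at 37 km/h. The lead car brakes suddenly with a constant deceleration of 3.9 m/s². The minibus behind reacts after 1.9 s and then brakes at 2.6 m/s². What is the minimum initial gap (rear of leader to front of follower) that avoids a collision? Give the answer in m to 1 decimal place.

Minimum gap ≈ 26.3 m

37 km/h ÷ 3.6 = 10.2778 m/s.
Leader travels v²/(2a_L) = 105.633 / 7.800 = 13.543 m before stopping.
Follower covers v·t_r = 10.2778 × 1.9 = 19.528 m while reacting, then v²/(2a_F) = 105.633 / 5.200 = 20.314 m while braking, for a total of 19.528 + 20.314 = 39.842 m.
Since a_F ≤ a_L and the follower starts braking later, the follower is never slower than the leader, so the closest approach is when both have stopped.
Minimum gap = 39.842 − 13.543 = 26.299 m.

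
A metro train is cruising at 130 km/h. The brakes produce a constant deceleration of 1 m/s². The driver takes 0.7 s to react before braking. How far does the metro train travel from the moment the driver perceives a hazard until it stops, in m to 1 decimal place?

130 km/h ÷ 3.6 = 36.1111 m/s.
Reaction distance = v·t_r = 36.1111 × 0.7 = 25.278 m.
Braking distance = v²/(2a) = 36.1111² / (2 × 1.000) = 1304.012 / 2.000 = 652.006 m.
Total = 25.278 + 652.006 = 677.284 m.

Total stopping distance ≈ 677.3 m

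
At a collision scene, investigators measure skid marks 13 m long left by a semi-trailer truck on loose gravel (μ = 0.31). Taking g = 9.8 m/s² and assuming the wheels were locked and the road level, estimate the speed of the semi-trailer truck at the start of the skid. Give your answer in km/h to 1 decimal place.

Deceleration a = μg = 0.31 × 9.8 = 3.038 m/s².
v = √(2a·d) = √(2 × 3.038 × 13) = √78.988 = 8.8875 m/s.
= 8.8875 × 3.6 = 31.995 km/h.

Initial speed ≈ 32.0 km/h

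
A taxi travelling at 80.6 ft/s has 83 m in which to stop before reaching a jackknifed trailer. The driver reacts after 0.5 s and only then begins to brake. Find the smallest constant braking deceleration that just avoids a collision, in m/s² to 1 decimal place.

Required deceleration ≈ 4.3 m/s²

80.6 ft/s × 0.3048 = 24.5669 m/s.
Distance covered during reaction = 24.5669 × 0.5 = 12.283 m.
Distance available for braking: 83 − 12.283 = 70.717 m.
v² = 2a·d ⇒ a = v²/(2d) = 24.5669² / (2 × 70.717) = 603.533 / 141.434 = 4.2672 m/s².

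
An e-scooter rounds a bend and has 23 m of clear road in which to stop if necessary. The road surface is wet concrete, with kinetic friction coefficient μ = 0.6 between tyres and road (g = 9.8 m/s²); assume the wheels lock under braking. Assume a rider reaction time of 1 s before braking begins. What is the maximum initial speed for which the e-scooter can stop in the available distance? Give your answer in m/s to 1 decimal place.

Maximum speed ≈ 11.6 m/s

a = μg = 0.6 × 9.8 = 5.880 m/s².
Stopping distance: v·t_r + v²/(2a) = 23 with t_r = 1 s and a = 5.880 m/s².
So v² + 11.760 v − 270.48 = 0.
Positive root: v = −a·t_r + √((a·t_r)² + 2a·d) = −5.880 + √(34.574 + 270.48) = 11.5858 m/s.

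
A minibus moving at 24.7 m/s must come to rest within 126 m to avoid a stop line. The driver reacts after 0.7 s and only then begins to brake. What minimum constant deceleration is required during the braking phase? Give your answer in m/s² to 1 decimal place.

Required deceleration ≈ 2.8 m/s²

Distance covered during reaction = 24.7000 × 0.7 = 17.290 m.
Distance available for braking: 126 − 17.290 = 108.710 m.
v² = 2a·d ⇒ a = v²/(2d) = 24.7000² / (2 × 108.710) = 610.090 / 217.420 = 2.8060 m/s².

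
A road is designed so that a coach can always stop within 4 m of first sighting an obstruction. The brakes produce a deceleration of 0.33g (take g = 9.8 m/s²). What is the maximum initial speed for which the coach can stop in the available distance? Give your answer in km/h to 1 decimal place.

a = 0.33 × 9.8 = 3.234 m/s².
v²/(2a) = d ⇒ v = √(2 × 3.234 × 4) = √25.87 = 5.0863 m/s.
5.0863 m/s × 3.6 = 18.311 km/h.

Maximum speed ≈ 18.3 km/h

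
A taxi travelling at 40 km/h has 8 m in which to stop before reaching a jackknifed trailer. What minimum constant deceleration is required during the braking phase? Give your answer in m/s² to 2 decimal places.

40 km/h ÷ 3.6 = 11.1111 m/s.
v² = 2a·d ⇒ a = v²/(2d) = 11.1111² / (2 × 8.000) = 123.457 / 16.000 = 7.7161 m/s².

Required deceleration ≈ 7.72 m/s²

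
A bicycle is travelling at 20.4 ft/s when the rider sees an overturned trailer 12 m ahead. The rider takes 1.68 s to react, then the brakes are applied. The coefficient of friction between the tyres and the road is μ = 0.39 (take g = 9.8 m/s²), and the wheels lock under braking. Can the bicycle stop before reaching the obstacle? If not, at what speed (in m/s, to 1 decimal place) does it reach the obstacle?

20.4 ft/s × 0.3048 = 6.2179 m/s.
a = μg = 0.39 × 9.8 = 3.822 m/s².
Reaction distance = 6.2179 × 1.68 = 10.446 m.
Braking distance needed to stop: v²/(2a) = 38.662 / 7.644 = 5.058 m, so total needed = 10.446 + 5.058 = 15.504 m > 12 m — it cannot stop.
Distance remaining when braking begins: 12 − 10.446 = 1.554 m.
v² = v₀² − 2a·d = 38.662 − 2 × 3.822 × 1.554 = 26.783 m²/s².
v = √26.783 = 5.175 m/s.

No — it strikes the obstacle at 5.2 m/s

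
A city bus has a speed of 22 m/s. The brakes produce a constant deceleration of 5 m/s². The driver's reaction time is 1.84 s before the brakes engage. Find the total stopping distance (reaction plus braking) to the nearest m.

Total stopping distance ≈ 89 m

Reaction distance = v·t_r = 22.0000 × 1.84 = 40.480 m.
Braking distance = v²/(2a) = 22.0000² / (2 × 5.000) = 484.000 / 10.000 = 48.400 m.
Total = 40.480 + 48.400 = 88.880 m.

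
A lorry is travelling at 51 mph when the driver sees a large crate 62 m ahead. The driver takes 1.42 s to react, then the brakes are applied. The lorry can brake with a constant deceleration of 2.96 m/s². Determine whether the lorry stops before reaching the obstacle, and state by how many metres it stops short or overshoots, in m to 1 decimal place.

51 mph × 0.44704 = 22.7990 m/s.
Reaction distance = 22.7990 × 1.42 = 32.375 m.
Braking distance = v²/(2a) = 519.794 / 5.920 = 87.803 m.
Total stopping distance = 32.375 + 87.803 = 120.178 m, vs 62 m available — it cannot stop in time and overshoots by 120.178 − 62 = 58.178 m.

No — it overshoots by 58.2 m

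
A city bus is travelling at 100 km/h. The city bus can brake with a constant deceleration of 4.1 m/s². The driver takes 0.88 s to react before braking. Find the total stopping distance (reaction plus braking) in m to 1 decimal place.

Total stopping distance ≈ 118.5 m

100 km/h ÷ 3.6 = 27.7778 m/s.
Reaction distance = v·t_r = 27.7778 × 0.88 = 24.444 m.
Braking distance = v²/(2a) = 27.7778² / (2 × 4.100) = 771.606 / 8.200 = 94.098 m.
Total = 24.444 + 94.098 = 118.542 m.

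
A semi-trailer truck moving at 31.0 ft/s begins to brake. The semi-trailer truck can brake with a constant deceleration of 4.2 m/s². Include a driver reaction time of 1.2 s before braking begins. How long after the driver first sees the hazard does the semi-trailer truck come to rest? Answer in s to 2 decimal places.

31 ft/s × 0.3048 = 9.4488 m/s.
Braking time = v/a = 9.4488 / 4.200 = 2.250 s.
Total = 1.2 + 2.250 = 3.450 s.

Total time ≈ 3.45 s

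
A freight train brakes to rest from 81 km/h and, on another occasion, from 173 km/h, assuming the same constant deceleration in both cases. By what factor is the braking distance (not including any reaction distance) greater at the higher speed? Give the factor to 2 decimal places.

Braking distance d = v²/(2a), so with a fixed, d ∝ v².
Factor = (173/81)² = 2.1358² = 4.5616.

Factor ≈ 4.56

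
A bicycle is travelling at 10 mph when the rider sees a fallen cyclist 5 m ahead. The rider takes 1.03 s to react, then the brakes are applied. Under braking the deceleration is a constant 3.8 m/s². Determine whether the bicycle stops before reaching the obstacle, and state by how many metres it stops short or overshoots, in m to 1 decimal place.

10 mph × 0.44704 = 4.4704 m/s.
Reaction distance = 4.4704 × 1.03 = 4.605 m.
Braking distance = v²/(2a) = 19.984 / 7.600 = 2.629 m.
Total stopping distance = 4.605 + 2.629 = 7.234 m, vs 5 m available — it cannot stop in time and overshoots by 7.234 − 5 = 2.234 m.

No — it overshoots by 2.2 m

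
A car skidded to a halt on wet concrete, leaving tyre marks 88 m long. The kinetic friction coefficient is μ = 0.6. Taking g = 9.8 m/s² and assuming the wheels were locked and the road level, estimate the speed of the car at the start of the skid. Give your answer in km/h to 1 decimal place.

Initial speed ≈ 115.8 km/h

Deceleration a = μg = 0.6 × 9.8 = 5.880 m/s².
v = √(2a·d) = √(2 × 5.880 × 88) = √1034.880 = 32.1696 m/s.
= 32.1696 × 3.6 = 115.811 km/h.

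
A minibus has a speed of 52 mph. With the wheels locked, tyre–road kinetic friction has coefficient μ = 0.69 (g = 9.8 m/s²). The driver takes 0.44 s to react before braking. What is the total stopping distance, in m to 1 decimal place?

52 mph × 0.44704 = 23.2461 m/s.
a = μg = 0.69 × 9.8 = 6.762 m/s².
Reaction distance = v·t_r = 23.2461 × 0.44 = 10.228 m.
Braking distance = v²/(2a) = 23.2461² / (2 × 6.762) = 540.381 / 13.524 = 39.957 m.
Total = 10.228 + 39.957 = 50.185 m.

Total stopping distance ≈ 50.2 m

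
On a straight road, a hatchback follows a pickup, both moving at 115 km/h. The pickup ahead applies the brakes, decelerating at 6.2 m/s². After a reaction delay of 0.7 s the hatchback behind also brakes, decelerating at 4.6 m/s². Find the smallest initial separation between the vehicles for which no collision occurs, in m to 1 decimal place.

Minimum gap ≈ 51.0 m

115 km/h ÷ 3.6 = 31.9444 m/s.
Leader travels v²/(2a_L) = 1020.445 / 12.400 = 82.294 m before stopping.
Follower covers v·t_r = 31.9444 × 0.7 = 22.361 m while reacting, then v²/(2a_F) = 1020.445 / 9.200 = 110.918 m while braking, for a total of 22.361 + 110.918 = 133.279 m.
Since a_F ≤ a_L and the follower starts braking later, the follower is never slower than the leader, so the closest approach is when both have stopped.
Minimum gap = 133.279 − 82.294 = 50.985 m.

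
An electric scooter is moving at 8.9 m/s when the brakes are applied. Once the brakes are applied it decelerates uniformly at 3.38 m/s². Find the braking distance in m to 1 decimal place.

Braking distance = v²/(2a) = 8.9000² / (2 × 3.380) = 79.210 / 6.760 = 11.717 m.

Braking distance ≈ 11.7 m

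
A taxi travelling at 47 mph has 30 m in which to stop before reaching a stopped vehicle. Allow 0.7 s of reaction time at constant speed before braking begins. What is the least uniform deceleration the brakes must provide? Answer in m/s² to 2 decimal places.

47 mph × 0.44704 = 21.0109 m/s.
Distance covered during reaction = 21.0109 × 0.7 = 14.708 m.
Distance available for braking: 30 − 14.708 = 15.292 m.
v² = 2a·d ⇒ a = v²/(2d) = 21.0109² / (2 × 15.292) = 441.458 / 30.584 = 14.4343 m/s².

Required deceleration ≈ 14.43 m/s²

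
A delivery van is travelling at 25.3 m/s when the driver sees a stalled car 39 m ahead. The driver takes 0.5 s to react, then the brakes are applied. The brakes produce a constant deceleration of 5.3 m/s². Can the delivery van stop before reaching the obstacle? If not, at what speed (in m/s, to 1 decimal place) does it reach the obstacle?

Reaction distance = 25.3000 × 0.5 = 12.650 m.
Braking distance needed to stop: v²/(2a) = 640.090 / 10.600 = 60.386 m, so total needed = 12.650 + 60.386 = 73.036 m > 39 m — it cannot stop.
Distance remaining when braking begins: 39 − 12.650 = 26.350 m.
v² = v₀² − 2a·d = 640.090 − 2 × 5.300 × 26.350 = 360.780 m²/s².
v = √360.780 = 18.994 m/s.

No — it strikes the obstacle at 19.0 m/s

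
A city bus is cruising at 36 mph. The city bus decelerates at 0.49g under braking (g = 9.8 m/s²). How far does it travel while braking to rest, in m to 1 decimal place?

36 mph × 0.44704 = 16.0934 m/s.
a = 0.49 × 9.8 = 4.802 m/s².
Braking distance = v²/(2a) = 16.0934² / (2 × 4.802) = 258.998 / 9.604 = 26.968 m.

Braking distance ≈ 27.0 m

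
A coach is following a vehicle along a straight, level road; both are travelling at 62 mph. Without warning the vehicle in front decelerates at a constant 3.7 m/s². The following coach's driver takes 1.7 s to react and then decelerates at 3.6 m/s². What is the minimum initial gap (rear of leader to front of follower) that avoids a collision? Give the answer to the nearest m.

Minimum gap ≈ 50 m

62 mph × 0.44704 = 27.7165 m/s.
Leader travels v²/(2a_L) = 768.204 / 7.400 = 103.811 m before stopping.
Follower covers v·t_r = 27.7165 × 1.7 = 47.118 m while reacting, then v²/(2a_F) = 768.204 / 7.200 = 106.695 m while braking, for a total of 47.118 + 106.695 = 153.813 m.
Since a_F ≤ a_L and the follower starts braking later, the follower is never slower than the leader, so the closest approach is when both have stopped.
Minimum gap = 153.813 − 103.811 = 50.002 m.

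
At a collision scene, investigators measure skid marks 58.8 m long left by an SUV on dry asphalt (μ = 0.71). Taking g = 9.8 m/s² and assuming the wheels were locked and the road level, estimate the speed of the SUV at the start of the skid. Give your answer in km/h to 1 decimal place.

Initial speed ≈ 103.0 km/h

Deceleration a = μg = 0.71 × 9.8 = 6.958 m/s².
v = √(2a·d) = √(2 × 6.958 × 58.8) = √818.261 = 28.6053 m/s.
= 28.6053 × 3.6 = 102.979 km/h.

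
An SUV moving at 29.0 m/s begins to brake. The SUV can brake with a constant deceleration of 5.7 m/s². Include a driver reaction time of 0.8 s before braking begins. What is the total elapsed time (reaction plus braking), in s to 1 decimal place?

Braking time = v/a = 29.0000 / 5.700 = 5.088 s.
Total = 0.8 + 5.088 = 5.888 s.

Total time ≈ 5.9 s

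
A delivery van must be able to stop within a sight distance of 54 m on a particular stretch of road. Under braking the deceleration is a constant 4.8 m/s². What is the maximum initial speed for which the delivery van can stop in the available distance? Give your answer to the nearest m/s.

Maximum speed ≈ 23 m/s

v²/(2a) = d ⇒ v = √(2 × 4.800 × 54) = √518.40 = 22.7684 m/s.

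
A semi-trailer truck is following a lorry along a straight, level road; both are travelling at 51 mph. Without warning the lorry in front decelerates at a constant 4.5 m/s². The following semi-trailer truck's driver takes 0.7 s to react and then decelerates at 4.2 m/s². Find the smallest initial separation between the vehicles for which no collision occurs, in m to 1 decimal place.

51 mph × 0.44704 = 22.7990 m/s.
Leader travels v²/(2a_L) = 519.794 / 9.000 = 57.755 m before stopping.
Follower covers v·t_r = 22.7990 × 0.7 = 15.959 m while reacting, then v²/(2a_F) = 519.794 / 8.400 = 61.880 m while braking, for a total of 15.959 + 61.880 = 77.839 m.
Since a_F ≤ a_L and the follower starts braking later, the follower is never slower than the leader, so the closest approach is when both have stopped.
Minimum gap = 77.839 − 57.755 = 20.084 m.

Minimum gap ≈ 20.1 m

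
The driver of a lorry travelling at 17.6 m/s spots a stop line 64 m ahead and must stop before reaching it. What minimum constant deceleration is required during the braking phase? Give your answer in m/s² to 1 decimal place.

Required deceleration ≈ 2.4 m/s²

v² = 2a·d ⇒ a = v²/(2d) = 17.6000² / (2 × 64.000) = 309.760 / 128.000 = 2.4200 m/s².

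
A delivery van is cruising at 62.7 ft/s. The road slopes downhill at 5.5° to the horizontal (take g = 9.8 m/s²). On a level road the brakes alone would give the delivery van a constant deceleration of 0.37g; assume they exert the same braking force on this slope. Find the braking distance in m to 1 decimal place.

Braking distance ≈ 68.0 m

62.7 ft/s × 0.3048 = 19.1110 m/s.
a = 0.37 × 9.8 = 3.626 m/s².
Gravity along the downhill slope reduces the braking deceleration: a_eff = 3.626 − 9.8·sin 5.5° = 3.626 − 0.939 = 2.687 m/s².
Braking distance = v²/(2a) = 19.1110² / (2 × 2.687) = 365.230 / 5.374 = 67.962 m.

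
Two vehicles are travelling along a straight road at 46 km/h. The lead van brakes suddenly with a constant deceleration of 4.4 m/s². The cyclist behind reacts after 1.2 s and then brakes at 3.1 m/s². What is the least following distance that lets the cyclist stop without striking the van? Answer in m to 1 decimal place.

Minimum gap ≈ 23.1 m

46 km/h ÷ 3.6 = 12.7778 m/s.
Leader travels v²/(2a_L) = 163.272 / 8.800 = 18.554 m before stopping.
Follower covers v·t_r = 12.7778 × 1.2 = 15.333 m while reacting, then v²/(2a_F) = 163.272 / 6.200 = 26.334 m while braking, for a total of 15.333 + 26.334 = 41.667 m.
Since a_F ≤ a_L and the follower starts braking later, the follower is never slower than the leader, so the closest approach is when both have stopped.
Minimum gap = 41.667 − 18.554 = 23.113 m.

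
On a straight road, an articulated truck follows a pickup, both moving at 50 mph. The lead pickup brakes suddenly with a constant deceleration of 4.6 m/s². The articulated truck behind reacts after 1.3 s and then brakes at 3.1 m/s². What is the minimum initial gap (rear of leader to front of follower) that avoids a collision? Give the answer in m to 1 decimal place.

Minimum gap ≈ 55.3 m

50 mph × 0.44704 = 22.3520 m/s.
Leader travels v²/(2a_L) = 499.612 / 9.200 = 54.306 m before stopping.
Follower covers v·t_r = 22.3520 × 1.3 = 29.058 m while reacting, then v²/(2a_F) = 499.612 / 6.200 = 80.583 m while braking, for a total of 29.058 + 80.583 = 109.641 m.
Since a_F ≤ a_L and the follower starts braking later, the follower is never slower than the leader, so the closest approach is when both have stopped.
Minimum gap = 109.641 − 54.306 = 55.335 m.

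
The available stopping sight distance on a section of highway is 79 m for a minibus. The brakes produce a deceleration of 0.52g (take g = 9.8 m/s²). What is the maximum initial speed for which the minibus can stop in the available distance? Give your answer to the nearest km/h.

Maximum speed ≈ 102 km/h

a = 0.52 × 9.8 = 5.096 m/s².
v²/(2a) = d ⇒ v = √(2 × 5.096 × 79) = √805.17 = 28.3755 m/s.
28.3755 m/s × 3.6 = 102.152 km/h.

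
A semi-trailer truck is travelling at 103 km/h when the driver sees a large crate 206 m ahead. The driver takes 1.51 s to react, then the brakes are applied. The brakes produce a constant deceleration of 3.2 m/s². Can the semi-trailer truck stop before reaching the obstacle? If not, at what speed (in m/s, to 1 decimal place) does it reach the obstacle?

103 km/h ÷ 3.6 = 28.6111 m/s.
Reaction distance = 28.6111 × 1.51 = 43.203 m.
Braking distance = v²/(2a) = 818.595 / 6.400 = 127.905 m.
Total stopping distance = 43.203 + 127.905 = 171.108 m, vs 206 m available — it stops with 206 − 171.108 = 34.892 m to spare.

Yes — it stops about 34.9 m short of the obstacle, so it never reaches it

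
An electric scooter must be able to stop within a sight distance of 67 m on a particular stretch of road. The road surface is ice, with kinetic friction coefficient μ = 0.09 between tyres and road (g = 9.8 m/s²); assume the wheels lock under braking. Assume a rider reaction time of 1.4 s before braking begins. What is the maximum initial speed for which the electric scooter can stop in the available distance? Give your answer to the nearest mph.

Maximum speed ≈ 22 mph

a = μg = 0.09 × 9.8 = 0.882 m/s².
Stopping distance: v·t_r + v²/(2a) = 67 with t_r = 1.4 s and a = 0.882 m/s².
So v² + 2.470 v − 118.19 = 0.
Positive root: v = −a·t_r + √((a·t_r)² + 2a·d) = −1.235 + √(1.525 + 118.19) = 9.7064 m/s.
9.7064 m/s ÷ 0.44704 = 21.713 mph.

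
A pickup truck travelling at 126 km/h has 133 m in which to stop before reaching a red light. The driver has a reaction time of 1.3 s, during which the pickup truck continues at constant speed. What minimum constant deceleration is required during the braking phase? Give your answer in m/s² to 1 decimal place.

126 km/h ÷ 3.6 = 35.0000 m/s.
Distance covered during reaction = 35.0000 × 1.3 = 45.500 m.
Distance available for braking: 133 − 45.500 = 87.500 m.
v² = 2a·d ⇒ a = v²/(2d) = 35.0000² / (2 × 87.500) = 1225.000 / 175.000 = 7.0000 m/s².

Required deceleration ≈ 7.0 m/s²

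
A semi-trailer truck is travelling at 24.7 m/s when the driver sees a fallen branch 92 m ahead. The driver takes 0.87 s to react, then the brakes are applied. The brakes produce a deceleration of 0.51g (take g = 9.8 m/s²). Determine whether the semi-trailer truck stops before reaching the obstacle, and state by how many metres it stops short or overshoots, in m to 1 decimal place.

Yes — it stops 9.5 m short of the obstacle

a = 0.51 × 9.8 = 4.998 m/s².
Reaction distance = 24.7000 × 0.87 = 21.489 m.
Braking distance = v²/(2a) = 610.090 / 9.996 = 61.033 m.
Total stopping distance = 21.489 + 61.033 = 82.522 m, vs 92 m available — it stops with 92 − 82.522 = 9.478 m to spare.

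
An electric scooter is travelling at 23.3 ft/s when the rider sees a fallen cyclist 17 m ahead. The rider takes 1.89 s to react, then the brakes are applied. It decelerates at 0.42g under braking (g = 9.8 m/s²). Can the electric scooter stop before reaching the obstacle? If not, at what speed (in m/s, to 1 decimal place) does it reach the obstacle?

No — it strikes the obstacle at 4.6 m/s

23.3 ft/s × 0.3048 = 7.1018 m/s.
a = 0.42 × 9.8 = 4.116 m/s².
Reaction distance = 7.1018 × 1.89 = 13.422 m.
Braking distance needed to stop: v²/(2a) = 50.436 / 8.232 = 6.127 m, so total needed = 13.422 + 6.127 = 19.549 m > 17 m — it cannot stop.
Distance remaining when braking begins: 17 − 13.422 = 3.578 m.
v² = v₀² − 2a·d = 50.436 − 2 × 4.116 × 3.578 = 20.982 m²/s².
v = √20.982 = 4.581 m/s.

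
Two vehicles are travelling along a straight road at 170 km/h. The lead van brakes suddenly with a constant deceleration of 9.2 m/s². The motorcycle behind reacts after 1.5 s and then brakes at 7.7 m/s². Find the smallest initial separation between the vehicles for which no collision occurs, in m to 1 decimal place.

170 km/h ÷ 3.6 = 47.2222 m/s.
Leader travels v²/(2a_L) = 2229.936 / 18.400 = 121.192 m before stopping.
Follower covers v·t_r = 47.2222 × 1.5 = 70.833 m while reacting, then v²/(2a_F) = 2229.936 / 15.400 = 144.801 m while braking, for a total of 70.833 + 144.801 = 215.634 m.
Since a_F ≤ a_L and the follower starts braking later, the follower is never slower than the leader, so the closest approach is when both have stopped.
Minimum gap = 215.634 − 121.192 = 94.442 m.

Minimum gap ≈ 94.4 m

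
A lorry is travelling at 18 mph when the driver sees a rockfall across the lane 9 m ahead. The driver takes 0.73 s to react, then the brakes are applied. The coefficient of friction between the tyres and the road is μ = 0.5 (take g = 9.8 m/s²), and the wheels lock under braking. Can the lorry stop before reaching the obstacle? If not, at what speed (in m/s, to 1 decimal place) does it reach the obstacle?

18 mph × 0.44704 = 8.0467 m/s.
a = μg = 0.5 × 9.8 = 4.900 m/s².
Reaction distance = 8.0467 × 0.73 = 5.874 m.
Braking distance needed to stop: v²/(2a) = 64.749 / 9.800 = 6.607 m, so total needed = 5.874 + 6.607 = 12.481 m > 9 m — it cannot stop.
Distance remaining when braking begins: 9 − 5.874 = 3.126 m.
v² = v₀² − 2a·d = 64.749 − 2 × 4.900 × 3.126 = 34.114 m²/s².
v = √34.114 = 5.841 m/s.

No — it strikes the obstacle at 5.8 m/s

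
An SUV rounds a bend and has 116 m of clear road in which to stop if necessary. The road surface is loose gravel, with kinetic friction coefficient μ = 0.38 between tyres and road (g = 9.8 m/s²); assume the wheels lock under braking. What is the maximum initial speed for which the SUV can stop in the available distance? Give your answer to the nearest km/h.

Maximum speed ≈ 106 km/h

a = μg = 0.38 × 9.8 = 3.724 m/s².
v²/(2a) = d ⇒ v = √(2 × 3.724 × 116) = √863.97 = 29.3934 m/s.
29.3934 m/s × 3.6 = 105.816 km/h.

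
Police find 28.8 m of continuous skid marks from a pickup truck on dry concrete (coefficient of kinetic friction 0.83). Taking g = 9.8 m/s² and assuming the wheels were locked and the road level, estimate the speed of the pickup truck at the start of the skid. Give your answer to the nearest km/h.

Initial speed ≈ 78 km/h

Deceleration a = μg = 0.83 × 9.8 = 8.134 m/s².
v = √(2a·d) = √(2 × 8.134 × 28.8) = √468.518 = 21.6453 m/s.
= 21.6453 × 3.6 = 77.923 km/h.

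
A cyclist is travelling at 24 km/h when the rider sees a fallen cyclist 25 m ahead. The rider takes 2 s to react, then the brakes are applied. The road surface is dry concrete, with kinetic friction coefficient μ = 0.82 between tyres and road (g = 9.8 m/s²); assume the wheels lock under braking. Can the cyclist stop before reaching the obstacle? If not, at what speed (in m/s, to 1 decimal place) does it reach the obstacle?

24 km/h ÷ 3.6 = 6.6667 m/s.
a = μg = 0.82 × 9.8 = 8.036 m/s².
Reaction distance = 6.6667 × 2 = 13.333 m.
Braking distance = v²/(2a) = 44.445 / 16.072 = 2.765 m.
Total stopping distance = 13.333 + 2.765 = 16.098 m, vs 25 m available — it stops with 25 − 16.098 = 8.902 m to spare.

Yes — it stops about 8.9 m short of the obstacle, so it never reaches it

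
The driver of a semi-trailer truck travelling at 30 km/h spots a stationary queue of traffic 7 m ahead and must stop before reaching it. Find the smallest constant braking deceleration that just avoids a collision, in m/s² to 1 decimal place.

30 km/h ÷ 3.6 = 8.3333 m/s.
v² = 2a·d ⇒ a = v²/(2d) = 8.3333² / (2 × 7.000) = 69.444 / 14.000 = 4.9603 m/s².

Required deceleration ≈ 5.0 m/s²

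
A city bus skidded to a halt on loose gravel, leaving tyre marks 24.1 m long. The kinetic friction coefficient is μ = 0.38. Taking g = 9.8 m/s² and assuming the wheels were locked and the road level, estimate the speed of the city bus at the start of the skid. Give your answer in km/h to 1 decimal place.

Deceleration a = μg = 0.38 × 9.8 = 3.724 m/s².
v = √(2a·d) = √(2 × 3.724 × 24.1) = √179.497 = 13.3976 m/s.
= 13.3976 × 3.6 = 48.231 km/h.

Initial speed ≈ 48.2 km/h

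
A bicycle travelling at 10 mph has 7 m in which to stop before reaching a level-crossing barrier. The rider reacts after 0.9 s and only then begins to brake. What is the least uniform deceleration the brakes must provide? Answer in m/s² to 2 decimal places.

Required deceleration ≈ 3.36 m/s²

10 mph × 0.44704 = 4.4704 m/s.
Distance covered during reaction = 4.4704 × 0.9 = 4.023 m.
Distance available for braking: 7 − 4.023 = 2.977 m.
v² = 2a·d ⇒ a = v²/(2d) = 4.4704² / (2 × 2.977) = 19.984 / 5.954 = 3.3564 m/s².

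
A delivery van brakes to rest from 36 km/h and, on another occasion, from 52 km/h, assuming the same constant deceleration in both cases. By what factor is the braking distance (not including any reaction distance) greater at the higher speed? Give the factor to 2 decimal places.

Factor ≈ 2.09

Braking distance d = v²/(2a), so with a fixed, d ∝ v².
Factor = (52/36)² = 1.4444² = 2.0863.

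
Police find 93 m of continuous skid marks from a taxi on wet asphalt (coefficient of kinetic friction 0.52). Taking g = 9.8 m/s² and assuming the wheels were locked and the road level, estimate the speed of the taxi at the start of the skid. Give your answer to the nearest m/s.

Deceleration a = μg = 0.52 × 9.8 = 5.096 m/s².
v = √(2a·d) = √(2 × 5.096 × 93) = √947.856 = 30.7873 m/s.

Initial speed ≈ 31 m/s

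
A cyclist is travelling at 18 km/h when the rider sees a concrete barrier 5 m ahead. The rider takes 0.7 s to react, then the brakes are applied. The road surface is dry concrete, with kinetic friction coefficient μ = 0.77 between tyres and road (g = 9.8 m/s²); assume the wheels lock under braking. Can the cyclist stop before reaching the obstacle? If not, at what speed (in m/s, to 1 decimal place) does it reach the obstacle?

18 km/h ÷ 3.6 = 5.0000 m/s.
a = μg = 0.77 × 9.8 = 7.546 m/s².
Reaction distance = 5.0000 × 0.7 = 3.500 m.
Braking distance needed to stop: v²/(2a) = 25.000 / 15.092 = 1.657 m, so total needed = 3.500 + 1.657 = 5.157 m > 5 m — it cannot stop.
Distance remaining when braking begins: 5 − 3.500 = 1.500 m.
v² = v₀² − 2a·d = 25.000 − 2 × 7.546 × 1.500 = 2.362 m²/s².
v = √2.362 = 1.537 m/s.

No — it strikes the obstacle at 1.5 m/s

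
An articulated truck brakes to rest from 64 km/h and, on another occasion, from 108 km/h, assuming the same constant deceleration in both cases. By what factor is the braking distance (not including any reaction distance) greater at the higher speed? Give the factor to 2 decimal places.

Factor ≈ 2.85

Braking distance d = v²/(2a), so with a fixed, d ∝ v².
Factor = (108/64)² = 1.6875² = 2.8477.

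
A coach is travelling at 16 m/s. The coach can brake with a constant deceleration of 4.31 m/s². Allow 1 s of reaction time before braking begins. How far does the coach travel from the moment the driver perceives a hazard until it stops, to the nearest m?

Reaction distance = v·t_r = 16.0000 × 1 = 16.000 m.
Braking distance = v²/(2a) = 16.0000² / (2 × 4.310) = 256.000 / 8.620 = 29.698 m.
Total = 16.000 + 29.698 = 45.698 m.

Total stopping distance ≈ 46 m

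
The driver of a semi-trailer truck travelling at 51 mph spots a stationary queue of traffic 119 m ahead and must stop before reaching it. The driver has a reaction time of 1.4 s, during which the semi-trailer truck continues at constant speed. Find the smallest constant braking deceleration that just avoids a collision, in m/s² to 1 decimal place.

51 mph × 0.44704 = 22.7990 m/s.
Distance covered during reaction = 22.7990 × 1.4 = 31.919 m.
Distance available for braking: 119 − 31.919 = 87.081 m.
v² = 2a·d ⇒ a = v²/(2d) = 22.7990² / (2 × 87.081) = 519.794 / 174.162 = 2.9845 m/s².

Required deceleration ≈ 3.0 m/s²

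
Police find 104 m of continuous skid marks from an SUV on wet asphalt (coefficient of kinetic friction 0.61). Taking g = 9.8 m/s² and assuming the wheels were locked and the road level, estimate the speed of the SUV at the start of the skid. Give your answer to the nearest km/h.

Initial speed ≈ 127 km/h

Deceleration a = μg = 0.61 × 9.8 = 5.978 m/s².
v = √(2a·d) = √(2 × 5.978 × 104) = √1243.424 = 35.2622 m/s.
= 35.2622 × 3.6 = 126.944 km/h.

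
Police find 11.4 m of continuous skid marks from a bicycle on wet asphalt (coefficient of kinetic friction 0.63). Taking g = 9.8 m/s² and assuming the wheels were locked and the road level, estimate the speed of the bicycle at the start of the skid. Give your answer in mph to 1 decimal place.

Initial speed ≈ 26.5 mph

Deceleration a = μg = 0.63 × 9.8 = 6.174 m/s².
v = √(2a·d) = √(2 × 6.174 × 11.4) = √140.767 = 11.8645 m/s.
= 11.8645 ÷ 0.44704 = 26.540 mph.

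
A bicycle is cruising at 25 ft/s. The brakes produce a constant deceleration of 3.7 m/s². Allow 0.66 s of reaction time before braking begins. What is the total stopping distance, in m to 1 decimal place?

Total stopping distance ≈ 12.9 m

25 ft/s × 0.3048 = 7.6200 m/s.
Reaction distance = v·t_r = 7.6200 × 0.66 = 5.029 m.
Braking distance = v²/(2a) = 7.6200² / (2 × 3.700) = 58.064 / 7.400 = 7.846 m.
Total = 5.029 + 7.846 = 12.875 m.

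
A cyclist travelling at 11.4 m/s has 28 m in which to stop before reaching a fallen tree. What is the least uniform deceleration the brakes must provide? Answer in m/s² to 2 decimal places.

v² = 2a·d ⇒ a = v²/(2d) = 11.4000² / (2 × 28.000) = 129.960 / 56.000 = 2.3207 m/s².

Required deceleration ≈ 2.32 m/s²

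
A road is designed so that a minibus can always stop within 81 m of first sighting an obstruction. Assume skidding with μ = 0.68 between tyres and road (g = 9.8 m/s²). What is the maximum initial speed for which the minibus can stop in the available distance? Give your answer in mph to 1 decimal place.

Maximum speed ≈ 73.5 mph

a = μg = 0.68 × 9.8 = 6.664 m/s².
v²/(2a) = d ⇒ v = √(2 × 6.664 × 81) = √1079.57 = 32.8568 m/s.
32.8568 m/s ÷ 0.44704 = 73.499 mph.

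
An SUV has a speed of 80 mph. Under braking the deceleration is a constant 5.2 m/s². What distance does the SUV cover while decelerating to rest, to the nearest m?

80 mph × 0.44704 = 35.7632 m/s.
Braking distance = v²/(2a) = 35.7632² / (2 × 5.200) = 1279.006 / 10.400 = 122.981 m.

Braking distance ≈ 123 m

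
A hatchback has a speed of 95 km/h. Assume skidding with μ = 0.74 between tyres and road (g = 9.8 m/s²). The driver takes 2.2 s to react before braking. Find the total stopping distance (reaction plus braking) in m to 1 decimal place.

Total stopping distance ≈ 106.1 m

95 km/h ÷ 3.6 = 26.3889 m/s.
a = μg = 0.74 × 9.8 = 7.252 m/s².
Reaction distance = v·t_r = 26.3889 × 2.2 = 58.056 m.
Braking distance = v²/(2a) = 26.3889² / (2 × 7.252) = 696.374 / 14.504 = 48.013 m.
Total = 58.056 + 48.013 = 106.069 m.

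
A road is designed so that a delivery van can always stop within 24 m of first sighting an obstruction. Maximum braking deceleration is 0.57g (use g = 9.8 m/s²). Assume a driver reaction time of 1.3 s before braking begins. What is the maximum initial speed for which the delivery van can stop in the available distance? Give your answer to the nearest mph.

a = 0.57 × 9.8 = 5.586 m/s².
Stopping distance: v·t_r + v²/(2a) = 24 with t_r = 1.3 s and a = 5.586 m/s².
So v² + 14.524 v − 268.13 = 0.
Positive root: v = −a·t_r + √((a·t_r)² + 2a·d) = −7.262 + √(52.737 + 268.13) = 10.6508 m/s.
10.6508 m/s ÷ 0.44704 = 23.825 mph.

Maximum speed ≈ 24 mph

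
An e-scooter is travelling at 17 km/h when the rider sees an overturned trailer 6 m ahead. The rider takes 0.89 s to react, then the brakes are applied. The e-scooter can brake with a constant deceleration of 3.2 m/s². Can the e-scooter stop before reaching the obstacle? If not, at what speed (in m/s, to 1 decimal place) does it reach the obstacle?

17 km/h ÷ 3.6 = 4.7222 m/s.
Reaction distance = 4.7222 × 0.89 = 4.203 m.
Braking distance needed to stop: v²/(2a) = 22.299 / 6.400 = 3.484 m, so total needed = 4.203 + 3.484 = 7.687 m > 6 m — it cannot stop.
Distance remaining when braking begins: 6 − 4.203 = 1.797 m.
v² = v₀² − 2a·d = 22.299 − 2 × 3.200 × 1.797 = 10.798 m²/s².
v = √10.798 = 3.286 m/s.

No — it strikes the obstacle at 3.3 m/s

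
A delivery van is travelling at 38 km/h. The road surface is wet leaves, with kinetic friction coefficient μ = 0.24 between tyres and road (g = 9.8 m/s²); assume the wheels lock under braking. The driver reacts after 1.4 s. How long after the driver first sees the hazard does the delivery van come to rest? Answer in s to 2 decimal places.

38 km/h ÷ 3.6 = 10.5556 m/s.
a = μg = 0.24 × 9.8 = 2.352 m/s².
Braking time = v/a = 10.5556 / 2.352 = 4.488 s.
Total = 1.4 + 4.488 = 5.888 s.

Total time ≈ 5.89 s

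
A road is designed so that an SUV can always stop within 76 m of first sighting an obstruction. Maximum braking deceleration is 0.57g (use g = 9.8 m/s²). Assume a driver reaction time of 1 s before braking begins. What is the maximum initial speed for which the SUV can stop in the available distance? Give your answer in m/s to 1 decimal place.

Maximum speed ≈ 24.1 m/s

a = 0.57 × 9.8 = 5.586 m/s².
Stopping distance: v·t_r + v²/(2a) = 76 with t_r = 1 s and a = 5.586 m/s².
So v² + 11.172 v − 849.07 = 0.
Positive root: v = −a·t_r + √((a·t_r)² + 2a·d) = −5.586 + √(31.203 + 849.07) = 24.0834 m/s.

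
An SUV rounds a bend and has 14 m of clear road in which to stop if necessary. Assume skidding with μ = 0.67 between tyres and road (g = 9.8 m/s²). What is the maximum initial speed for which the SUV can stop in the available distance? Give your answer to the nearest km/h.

Maximum speed ≈ 49 km/h

a = μg = 0.67 × 9.8 = 6.566 m/s².
v²/(2a) = d ⇒ v = √(2 × 6.566 × 14) = √183.85 = 13.5591 m/s.
13.5591 m/s × 3.6 = 48.813 km/h.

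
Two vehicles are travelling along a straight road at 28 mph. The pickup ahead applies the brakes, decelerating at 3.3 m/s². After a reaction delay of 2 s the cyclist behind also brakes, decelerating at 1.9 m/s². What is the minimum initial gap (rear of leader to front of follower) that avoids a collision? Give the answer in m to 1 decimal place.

Minimum gap ≈ 42.5 m

28 mph × 0.44704 = 12.5171 m/s.
Leader travels v²/(2a_L) = 156.678 / 6.600 = 23.739 m before stopping.
Follower covers v·t_r = 12.5171 × 2 = 25.034 m while reacting, then v²/(2a_F) = 156.678 / 3.800 = 41.231 m while braking, for a total of 25.034 + 41.231 = 66.265 m.
Since a_F ≤ a_L and the follower starts braking later, the follower is never slower than the leader, so the closest approach is when both have stopped.
Minimum gap = 66.265 − 23.739 = 42.526 m.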